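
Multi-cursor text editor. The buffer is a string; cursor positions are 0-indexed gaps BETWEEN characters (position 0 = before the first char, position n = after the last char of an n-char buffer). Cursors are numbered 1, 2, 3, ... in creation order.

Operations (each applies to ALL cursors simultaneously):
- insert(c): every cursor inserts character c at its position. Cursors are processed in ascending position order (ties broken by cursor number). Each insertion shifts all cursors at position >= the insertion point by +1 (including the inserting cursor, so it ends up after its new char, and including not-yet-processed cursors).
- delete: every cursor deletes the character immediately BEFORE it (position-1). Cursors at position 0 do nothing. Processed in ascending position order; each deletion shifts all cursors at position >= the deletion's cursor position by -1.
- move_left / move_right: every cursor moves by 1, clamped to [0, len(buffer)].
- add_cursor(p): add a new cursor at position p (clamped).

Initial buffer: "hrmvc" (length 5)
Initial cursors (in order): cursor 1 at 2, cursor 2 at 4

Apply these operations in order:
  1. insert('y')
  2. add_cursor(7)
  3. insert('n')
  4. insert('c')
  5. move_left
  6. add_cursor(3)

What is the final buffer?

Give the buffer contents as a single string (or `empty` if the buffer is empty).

After op 1 (insert('y')): buffer="hrymvyc" (len 7), cursors c1@3 c2@6, authorship ..1..2.
After op 2 (add_cursor(7)): buffer="hrymvyc" (len 7), cursors c1@3 c2@6 c3@7, authorship ..1..2.
After op 3 (insert('n')): buffer="hrynmvyncn" (len 10), cursors c1@4 c2@8 c3@10, authorship ..11..22.3
After op 4 (insert('c')): buffer="hryncmvynccnc" (len 13), cursors c1@5 c2@10 c3@13, authorship ..111..222.33
After op 5 (move_left): buffer="hryncmvynccnc" (len 13), cursors c1@4 c2@9 c3@12, authorship ..111..222.33
After op 6 (add_cursor(3)): buffer="hryncmvynccnc" (len 13), cursors c4@3 c1@4 c2@9 c3@12, authorship ..111..222.33

Answer: hryncmvynccnc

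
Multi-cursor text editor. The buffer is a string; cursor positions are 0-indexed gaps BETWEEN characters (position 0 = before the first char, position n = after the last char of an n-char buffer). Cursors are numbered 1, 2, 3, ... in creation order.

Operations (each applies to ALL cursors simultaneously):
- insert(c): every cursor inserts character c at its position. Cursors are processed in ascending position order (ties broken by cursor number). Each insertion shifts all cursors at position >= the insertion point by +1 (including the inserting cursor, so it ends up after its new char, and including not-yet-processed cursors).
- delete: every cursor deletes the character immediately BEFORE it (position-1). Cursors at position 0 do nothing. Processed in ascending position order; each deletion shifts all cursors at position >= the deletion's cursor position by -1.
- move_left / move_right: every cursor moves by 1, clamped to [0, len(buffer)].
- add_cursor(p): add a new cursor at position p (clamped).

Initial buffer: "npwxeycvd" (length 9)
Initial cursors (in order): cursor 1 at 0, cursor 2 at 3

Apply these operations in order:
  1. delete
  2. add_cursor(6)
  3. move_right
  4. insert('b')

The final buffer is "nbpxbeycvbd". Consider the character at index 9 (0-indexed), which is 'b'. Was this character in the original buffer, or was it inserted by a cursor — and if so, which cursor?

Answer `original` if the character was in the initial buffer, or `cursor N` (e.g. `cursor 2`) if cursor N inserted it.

After op 1 (delete): buffer="npxeycvd" (len 8), cursors c1@0 c2@2, authorship ........
After op 2 (add_cursor(6)): buffer="npxeycvd" (len 8), cursors c1@0 c2@2 c3@6, authorship ........
After op 3 (move_right): buffer="npxeycvd" (len 8), cursors c1@1 c2@3 c3@7, authorship ........
After op 4 (insert('b')): buffer="nbpxbeycvbd" (len 11), cursors c1@2 c2@5 c3@10, authorship .1..2....3.
Authorship (.=original, N=cursor N): . 1 . . 2 . . . . 3 .
Index 9: author = 3

Answer: cursor 3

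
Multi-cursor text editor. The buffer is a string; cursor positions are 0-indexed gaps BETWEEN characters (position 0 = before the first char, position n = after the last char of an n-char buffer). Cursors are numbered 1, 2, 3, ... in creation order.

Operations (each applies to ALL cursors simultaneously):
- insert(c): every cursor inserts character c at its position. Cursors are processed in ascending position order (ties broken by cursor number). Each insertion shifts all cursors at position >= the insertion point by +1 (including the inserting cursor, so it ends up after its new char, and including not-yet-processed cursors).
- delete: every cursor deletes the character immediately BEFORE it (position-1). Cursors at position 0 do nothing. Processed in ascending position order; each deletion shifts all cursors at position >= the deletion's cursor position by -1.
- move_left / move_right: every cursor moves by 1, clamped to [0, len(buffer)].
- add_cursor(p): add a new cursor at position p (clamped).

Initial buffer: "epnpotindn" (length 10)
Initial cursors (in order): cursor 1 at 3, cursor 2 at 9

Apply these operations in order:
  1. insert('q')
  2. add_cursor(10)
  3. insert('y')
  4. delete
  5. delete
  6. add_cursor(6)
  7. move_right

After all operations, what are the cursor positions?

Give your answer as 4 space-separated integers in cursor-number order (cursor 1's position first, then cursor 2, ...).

Answer: 4 9 9 7

Derivation:
After op 1 (insert('q')): buffer="epnqpotindqn" (len 12), cursors c1@4 c2@11, authorship ...1......2.
After op 2 (add_cursor(10)): buffer="epnqpotindqn" (len 12), cursors c1@4 c3@10 c2@11, authorship ...1......2.
After op 3 (insert('y')): buffer="epnqypotindyqyn" (len 15), cursors c1@5 c3@12 c2@14, authorship ...11......322.
After op 4 (delete): buffer="epnqpotindqn" (len 12), cursors c1@4 c3@10 c2@11, authorship ...1......2.
After op 5 (delete): buffer="epnpotinn" (len 9), cursors c1@3 c2@8 c3@8, authorship .........
After op 6 (add_cursor(6)): buffer="epnpotinn" (len 9), cursors c1@3 c4@6 c2@8 c3@8, authorship .........
After op 7 (move_right): buffer="epnpotinn" (len 9), cursors c1@4 c4@7 c2@9 c3@9, authorship .........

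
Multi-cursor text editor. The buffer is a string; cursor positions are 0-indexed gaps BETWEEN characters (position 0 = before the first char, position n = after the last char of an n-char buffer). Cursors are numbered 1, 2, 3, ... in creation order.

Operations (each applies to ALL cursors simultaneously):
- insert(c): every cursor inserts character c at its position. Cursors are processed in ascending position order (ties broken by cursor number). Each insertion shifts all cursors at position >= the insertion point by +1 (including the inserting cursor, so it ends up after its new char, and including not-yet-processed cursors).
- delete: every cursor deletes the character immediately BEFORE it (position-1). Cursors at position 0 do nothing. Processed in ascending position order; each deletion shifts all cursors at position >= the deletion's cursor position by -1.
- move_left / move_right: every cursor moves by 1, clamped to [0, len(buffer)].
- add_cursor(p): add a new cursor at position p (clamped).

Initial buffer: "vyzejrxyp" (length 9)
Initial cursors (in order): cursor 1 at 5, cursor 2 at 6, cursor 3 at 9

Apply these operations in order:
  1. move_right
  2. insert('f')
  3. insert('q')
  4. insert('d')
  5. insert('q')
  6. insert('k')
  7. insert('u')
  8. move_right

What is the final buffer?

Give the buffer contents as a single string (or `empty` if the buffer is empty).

Answer: vyzejrfqdqkuxfqdqkuypfqdqku

Derivation:
After op 1 (move_right): buffer="vyzejrxyp" (len 9), cursors c1@6 c2@7 c3@9, authorship .........
After op 2 (insert('f')): buffer="vyzejrfxfypf" (len 12), cursors c1@7 c2@9 c3@12, authorship ......1.2..3
After op 3 (insert('q')): buffer="vyzejrfqxfqypfq" (len 15), cursors c1@8 c2@11 c3@15, authorship ......11.22..33
After op 4 (insert('d')): buffer="vyzejrfqdxfqdypfqd" (len 18), cursors c1@9 c2@13 c3@18, authorship ......111.222..333
After op 5 (insert('q')): buffer="vyzejrfqdqxfqdqypfqdq" (len 21), cursors c1@10 c2@15 c3@21, authorship ......1111.2222..3333
After op 6 (insert('k')): buffer="vyzejrfqdqkxfqdqkypfqdqk" (len 24), cursors c1@11 c2@17 c3@24, authorship ......11111.22222..33333
After op 7 (insert('u')): buffer="vyzejrfqdqkuxfqdqkuypfqdqku" (len 27), cursors c1@12 c2@19 c3@27, authorship ......111111.222222..333333
After op 8 (move_right): buffer="vyzejrfqdqkuxfqdqkuypfqdqku" (len 27), cursors c1@13 c2@20 c3@27, authorship ......111111.222222..333333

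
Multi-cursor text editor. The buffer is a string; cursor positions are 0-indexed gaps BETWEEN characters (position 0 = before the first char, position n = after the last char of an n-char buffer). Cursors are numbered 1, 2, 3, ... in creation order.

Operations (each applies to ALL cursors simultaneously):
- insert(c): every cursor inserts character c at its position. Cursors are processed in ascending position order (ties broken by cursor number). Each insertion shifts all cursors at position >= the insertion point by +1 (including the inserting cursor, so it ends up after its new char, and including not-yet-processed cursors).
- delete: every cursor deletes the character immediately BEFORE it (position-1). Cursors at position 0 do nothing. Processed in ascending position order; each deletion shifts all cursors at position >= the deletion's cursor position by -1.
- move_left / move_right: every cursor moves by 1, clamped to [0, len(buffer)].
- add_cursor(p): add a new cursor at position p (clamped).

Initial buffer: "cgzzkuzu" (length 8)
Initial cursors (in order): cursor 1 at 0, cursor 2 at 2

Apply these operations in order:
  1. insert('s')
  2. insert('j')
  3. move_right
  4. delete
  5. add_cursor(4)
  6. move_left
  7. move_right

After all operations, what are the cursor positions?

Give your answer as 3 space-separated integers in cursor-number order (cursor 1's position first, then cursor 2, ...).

After op 1 (insert('s')): buffer="scgszzkuzu" (len 10), cursors c1@1 c2@4, authorship 1..2......
After op 2 (insert('j')): buffer="sjcgsjzzkuzu" (len 12), cursors c1@2 c2@6, authorship 11..22......
After op 3 (move_right): buffer="sjcgsjzzkuzu" (len 12), cursors c1@3 c2@7, authorship 11..22......
After op 4 (delete): buffer="sjgsjzkuzu" (len 10), cursors c1@2 c2@5, authorship 11.22.....
After op 5 (add_cursor(4)): buffer="sjgsjzkuzu" (len 10), cursors c1@2 c3@4 c2@5, authorship 11.22.....
After op 6 (move_left): buffer="sjgsjzkuzu" (len 10), cursors c1@1 c3@3 c2@4, authorship 11.22.....
After op 7 (move_right): buffer="sjgsjzkuzu" (len 10), cursors c1@2 c3@4 c2@5, authorship 11.22.....

Answer: 2 5 4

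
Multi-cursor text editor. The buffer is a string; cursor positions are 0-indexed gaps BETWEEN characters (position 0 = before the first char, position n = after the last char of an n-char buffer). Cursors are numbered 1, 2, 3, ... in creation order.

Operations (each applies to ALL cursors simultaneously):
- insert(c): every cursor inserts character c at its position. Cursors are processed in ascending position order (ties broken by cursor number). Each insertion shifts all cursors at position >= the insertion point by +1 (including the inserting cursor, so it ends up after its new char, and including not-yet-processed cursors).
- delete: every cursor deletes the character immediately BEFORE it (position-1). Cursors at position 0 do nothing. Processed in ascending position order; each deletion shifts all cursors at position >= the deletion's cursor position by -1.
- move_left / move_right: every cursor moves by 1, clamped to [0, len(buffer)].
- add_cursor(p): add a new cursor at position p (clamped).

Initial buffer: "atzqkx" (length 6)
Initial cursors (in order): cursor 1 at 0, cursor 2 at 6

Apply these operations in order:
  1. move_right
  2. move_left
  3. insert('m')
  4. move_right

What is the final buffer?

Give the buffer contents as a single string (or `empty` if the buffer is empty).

Answer: matzqkmx

Derivation:
After op 1 (move_right): buffer="atzqkx" (len 6), cursors c1@1 c2@6, authorship ......
After op 2 (move_left): buffer="atzqkx" (len 6), cursors c1@0 c2@5, authorship ......
After op 3 (insert('m')): buffer="matzqkmx" (len 8), cursors c1@1 c2@7, authorship 1.....2.
After op 4 (move_right): buffer="matzqkmx" (len 8), cursors c1@2 c2@8, authorship 1.....2.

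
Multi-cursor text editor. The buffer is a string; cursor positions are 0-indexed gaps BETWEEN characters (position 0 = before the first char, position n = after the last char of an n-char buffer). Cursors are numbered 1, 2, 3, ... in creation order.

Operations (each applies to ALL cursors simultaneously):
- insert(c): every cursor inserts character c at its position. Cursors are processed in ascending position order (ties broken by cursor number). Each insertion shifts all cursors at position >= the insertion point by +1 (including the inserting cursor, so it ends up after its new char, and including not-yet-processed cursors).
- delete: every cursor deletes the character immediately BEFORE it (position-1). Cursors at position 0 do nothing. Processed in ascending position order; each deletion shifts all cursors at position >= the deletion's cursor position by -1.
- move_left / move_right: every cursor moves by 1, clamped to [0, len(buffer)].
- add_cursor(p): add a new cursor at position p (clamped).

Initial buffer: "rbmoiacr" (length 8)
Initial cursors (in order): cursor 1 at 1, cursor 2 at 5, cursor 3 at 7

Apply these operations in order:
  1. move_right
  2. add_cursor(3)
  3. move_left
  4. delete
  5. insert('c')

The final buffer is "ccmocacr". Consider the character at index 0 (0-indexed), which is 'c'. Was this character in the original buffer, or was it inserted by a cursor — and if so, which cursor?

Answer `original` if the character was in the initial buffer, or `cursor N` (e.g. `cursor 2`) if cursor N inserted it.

Answer: cursor 1

Derivation:
After op 1 (move_right): buffer="rbmoiacr" (len 8), cursors c1@2 c2@6 c3@8, authorship ........
After op 2 (add_cursor(3)): buffer="rbmoiacr" (len 8), cursors c1@2 c4@3 c2@6 c3@8, authorship ........
After op 3 (move_left): buffer="rbmoiacr" (len 8), cursors c1@1 c4@2 c2@5 c3@7, authorship ........
After op 4 (delete): buffer="moar" (len 4), cursors c1@0 c4@0 c2@2 c3@3, authorship ....
After op 5 (insert('c')): buffer="ccmocacr" (len 8), cursors c1@2 c4@2 c2@5 c3@7, authorship 14..2.3.
Authorship (.=original, N=cursor N): 1 4 . . 2 . 3 .
Index 0: author = 1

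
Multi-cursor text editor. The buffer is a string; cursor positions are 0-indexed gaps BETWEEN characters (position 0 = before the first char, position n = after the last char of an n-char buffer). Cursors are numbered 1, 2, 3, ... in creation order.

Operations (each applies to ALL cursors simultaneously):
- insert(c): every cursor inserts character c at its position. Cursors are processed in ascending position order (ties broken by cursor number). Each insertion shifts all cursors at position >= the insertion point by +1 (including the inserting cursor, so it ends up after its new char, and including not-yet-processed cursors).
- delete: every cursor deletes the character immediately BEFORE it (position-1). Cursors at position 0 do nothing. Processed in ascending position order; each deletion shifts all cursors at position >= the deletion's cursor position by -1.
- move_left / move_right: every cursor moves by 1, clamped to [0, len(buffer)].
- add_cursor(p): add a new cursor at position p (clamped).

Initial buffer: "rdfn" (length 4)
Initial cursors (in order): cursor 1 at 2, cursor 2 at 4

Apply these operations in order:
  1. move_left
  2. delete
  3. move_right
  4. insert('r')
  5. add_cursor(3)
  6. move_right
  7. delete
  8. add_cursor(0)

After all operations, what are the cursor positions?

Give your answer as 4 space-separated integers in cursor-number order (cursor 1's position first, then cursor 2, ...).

After op 1 (move_left): buffer="rdfn" (len 4), cursors c1@1 c2@3, authorship ....
After op 2 (delete): buffer="dn" (len 2), cursors c1@0 c2@1, authorship ..
After op 3 (move_right): buffer="dn" (len 2), cursors c1@1 c2@2, authorship ..
After op 4 (insert('r')): buffer="drnr" (len 4), cursors c1@2 c2@4, authorship .1.2
After op 5 (add_cursor(3)): buffer="drnr" (len 4), cursors c1@2 c3@3 c2@4, authorship .1.2
After op 6 (move_right): buffer="drnr" (len 4), cursors c1@3 c2@4 c3@4, authorship .1.2
After op 7 (delete): buffer="d" (len 1), cursors c1@1 c2@1 c3@1, authorship .
After op 8 (add_cursor(0)): buffer="d" (len 1), cursors c4@0 c1@1 c2@1 c3@1, authorship .

Answer: 1 1 1 0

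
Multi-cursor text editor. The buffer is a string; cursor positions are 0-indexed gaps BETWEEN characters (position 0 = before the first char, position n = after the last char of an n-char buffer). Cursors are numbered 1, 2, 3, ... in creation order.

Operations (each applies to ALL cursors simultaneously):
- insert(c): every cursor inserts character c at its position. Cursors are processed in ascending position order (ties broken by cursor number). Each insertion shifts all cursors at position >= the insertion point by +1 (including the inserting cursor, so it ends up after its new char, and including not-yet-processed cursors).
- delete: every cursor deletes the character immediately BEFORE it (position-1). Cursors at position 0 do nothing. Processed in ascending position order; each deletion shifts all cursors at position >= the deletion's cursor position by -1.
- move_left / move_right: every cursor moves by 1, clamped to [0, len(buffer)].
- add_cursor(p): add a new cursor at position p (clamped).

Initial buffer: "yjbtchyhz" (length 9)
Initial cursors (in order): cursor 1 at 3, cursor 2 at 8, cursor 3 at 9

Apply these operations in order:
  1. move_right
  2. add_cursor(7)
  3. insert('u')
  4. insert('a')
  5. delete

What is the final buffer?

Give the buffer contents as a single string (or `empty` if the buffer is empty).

After op 1 (move_right): buffer="yjbtchyhz" (len 9), cursors c1@4 c2@9 c3@9, authorship .........
After op 2 (add_cursor(7)): buffer="yjbtchyhz" (len 9), cursors c1@4 c4@7 c2@9 c3@9, authorship .........
After op 3 (insert('u')): buffer="yjbtuchyuhzuu" (len 13), cursors c1@5 c4@9 c2@13 c3@13, authorship ....1...4..23
After op 4 (insert('a')): buffer="yjbtuachyuahzuuaa" (len 17), cursors c1@6 c4@11 c2@17 c3@17, authorship ....11...44..2323
After op 5 (delete): buffer="yjbtuchyuhzuu" (len 13), cursors c1@5 c4@9 c2@13 c3@13, authorship ....1...4..23

Answer: yjbtuchyuhzuu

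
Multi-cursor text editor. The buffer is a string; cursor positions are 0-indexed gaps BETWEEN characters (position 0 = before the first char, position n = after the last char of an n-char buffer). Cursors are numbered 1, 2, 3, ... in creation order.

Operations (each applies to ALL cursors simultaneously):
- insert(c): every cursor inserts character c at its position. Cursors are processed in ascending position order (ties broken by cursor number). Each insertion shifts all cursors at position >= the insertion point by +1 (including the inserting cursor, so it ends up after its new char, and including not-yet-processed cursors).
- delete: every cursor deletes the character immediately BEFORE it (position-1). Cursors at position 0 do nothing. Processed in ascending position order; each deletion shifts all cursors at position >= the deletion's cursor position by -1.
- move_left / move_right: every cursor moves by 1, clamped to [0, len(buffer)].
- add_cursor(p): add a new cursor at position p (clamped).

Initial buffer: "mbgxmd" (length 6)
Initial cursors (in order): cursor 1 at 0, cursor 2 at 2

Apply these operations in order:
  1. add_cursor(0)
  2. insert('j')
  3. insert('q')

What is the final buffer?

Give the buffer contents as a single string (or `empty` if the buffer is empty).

Answer: jjqqmbjqgxmd

Derivation:
After op 1 (add_cursor(0)): buffer="mbgxmd" (len 6), cursors c1@0 c3@0 c2@2, authorship ......
After op 2 (insert('j')): buffer="jjmbjgxmd" (len 9), cursors c1@2 c3@2 c2@5, authorship 13..2....
After op 3 (insert('q')): buffer="jjqqmbjqgxmd" (len 12), cursors c1@4 c3@4 c2@8, authorship 1313..22....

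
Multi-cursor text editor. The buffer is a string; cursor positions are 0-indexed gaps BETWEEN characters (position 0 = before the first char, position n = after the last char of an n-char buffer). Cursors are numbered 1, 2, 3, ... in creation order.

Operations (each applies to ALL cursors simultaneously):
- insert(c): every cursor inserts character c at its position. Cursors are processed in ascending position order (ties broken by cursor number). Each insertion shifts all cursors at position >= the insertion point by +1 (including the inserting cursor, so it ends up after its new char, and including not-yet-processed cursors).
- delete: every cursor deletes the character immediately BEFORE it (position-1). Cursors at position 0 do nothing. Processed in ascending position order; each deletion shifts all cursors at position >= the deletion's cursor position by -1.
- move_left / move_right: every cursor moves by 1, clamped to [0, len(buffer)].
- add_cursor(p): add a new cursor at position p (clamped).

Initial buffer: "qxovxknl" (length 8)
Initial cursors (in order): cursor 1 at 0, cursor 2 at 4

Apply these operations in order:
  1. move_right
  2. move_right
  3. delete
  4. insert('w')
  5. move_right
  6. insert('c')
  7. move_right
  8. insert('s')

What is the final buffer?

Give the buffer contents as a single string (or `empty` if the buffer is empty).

Answer: qwocvsxwncls

Derivation:
After op 1 (move_right): buffer="qxovxknl" (len 8), cursors c1@1 c2@5, authorship ........
After op 2 (move_right): buffer="qxovxknl" (len 8), cursors c1@2 c2@6, authorship ........
After op 3 (delete): buffer="qovxnl" (len 6), cursors c1@1 c2@4, authorship ......
After op 4 (insert('w')): buffer="qwovxwnl" (len 8), cursors c1@2 c2@6, authorship .1...2..
After op 5 (move_right): buffer="qwovxwnl" (len 8), cursors c1@3 c2@7, authorship .1...2..
After op 6 (insert('c')): buffer="qwocvxwncl" (len 10), cursors c1@4 c2@9, authorship .1.1..2.2.
After op 7 (move_right): buffer="qwocvxwncl" (len 10), cursors c1@5 c2@10, authorship .1.1..2.2.
After op 8 (insert('s')): buffer="qwocvsxwncls" (len 12), cursors c1@6 c2@12, authorship .1.1.1.2.2.2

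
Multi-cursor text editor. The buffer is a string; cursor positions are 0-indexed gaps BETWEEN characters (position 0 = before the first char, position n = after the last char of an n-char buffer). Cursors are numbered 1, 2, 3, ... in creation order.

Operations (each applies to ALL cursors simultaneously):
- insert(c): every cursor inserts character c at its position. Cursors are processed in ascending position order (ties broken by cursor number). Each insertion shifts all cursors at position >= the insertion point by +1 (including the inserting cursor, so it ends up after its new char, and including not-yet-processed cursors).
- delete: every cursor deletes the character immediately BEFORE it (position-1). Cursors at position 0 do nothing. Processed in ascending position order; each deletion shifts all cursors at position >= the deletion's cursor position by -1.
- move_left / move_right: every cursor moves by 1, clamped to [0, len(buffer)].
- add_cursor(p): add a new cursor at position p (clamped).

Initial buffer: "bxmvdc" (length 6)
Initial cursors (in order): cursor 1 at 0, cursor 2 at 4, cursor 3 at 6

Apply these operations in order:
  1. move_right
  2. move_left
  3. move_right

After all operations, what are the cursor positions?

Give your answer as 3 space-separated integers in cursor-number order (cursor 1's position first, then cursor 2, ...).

Answer: 1 5 6

Derivation:
After op 1 (move_right): buffer="bxmvdc" (len 6), cursors c1@1 c2@5 c3@6, authorship ......
After op 2 (move_left): buffer="bxmvdc" (len 6), cursors c1@0 c2@4 c3@5, authorship ......
After op 3 (move_right): buffer="bxmvdc" (len 6), cursors c1@1 c2@5 c3@6, authorship ......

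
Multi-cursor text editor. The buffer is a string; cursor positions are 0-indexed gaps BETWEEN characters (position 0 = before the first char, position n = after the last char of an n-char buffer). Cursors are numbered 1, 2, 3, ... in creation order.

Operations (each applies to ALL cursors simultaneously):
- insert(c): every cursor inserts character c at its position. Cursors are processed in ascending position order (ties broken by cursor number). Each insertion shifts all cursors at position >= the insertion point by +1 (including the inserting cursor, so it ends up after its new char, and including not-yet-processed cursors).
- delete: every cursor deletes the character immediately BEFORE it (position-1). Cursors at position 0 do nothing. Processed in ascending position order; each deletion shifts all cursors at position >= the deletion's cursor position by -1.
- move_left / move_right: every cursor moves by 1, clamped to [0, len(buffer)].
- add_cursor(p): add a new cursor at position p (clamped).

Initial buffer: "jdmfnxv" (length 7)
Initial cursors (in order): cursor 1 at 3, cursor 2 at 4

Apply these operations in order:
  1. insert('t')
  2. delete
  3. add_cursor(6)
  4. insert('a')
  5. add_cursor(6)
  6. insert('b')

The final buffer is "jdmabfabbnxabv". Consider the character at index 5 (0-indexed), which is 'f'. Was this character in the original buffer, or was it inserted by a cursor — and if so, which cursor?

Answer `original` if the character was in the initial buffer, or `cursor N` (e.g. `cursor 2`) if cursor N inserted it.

Answer: original

Derivation:
After op 1 (insert('t')): buffer="jdmtftnxv" (len 9), cursors c1@4 c2@6, authorship ...1.2...
After op 2 (delete): buffer="jdmfnxv" (len 7), cursors c1@3 c2@4, authorship .......
After op 3 (add_cursor(6)): buffer="jdmfnxv" (len 7), cursors c1@3 c2@4 c3@6, authorship .......
After op 4 (insert('a')): buffer="jdmafanxav" (len 10), cursors c1@4 c2@6 c3@9, authorship ...1.2..3.
After op 5 (add_cursor(6)): buffer="jdmafanxav" (len 10), cursors c1@4 c2@6 c4@6 c3@9, authorship ...1.2..3.
After op 6 (insert('b')): buffer="jdmabfabbnxabv" (len 14), cursors c1@5 c2@9 c4@9 c3@13, authorship ...11.224..33.
Authorship (.=original, N=cursor N): . . . 1 1 . 2 2 4 . . 3 3 .
Index 5: author = original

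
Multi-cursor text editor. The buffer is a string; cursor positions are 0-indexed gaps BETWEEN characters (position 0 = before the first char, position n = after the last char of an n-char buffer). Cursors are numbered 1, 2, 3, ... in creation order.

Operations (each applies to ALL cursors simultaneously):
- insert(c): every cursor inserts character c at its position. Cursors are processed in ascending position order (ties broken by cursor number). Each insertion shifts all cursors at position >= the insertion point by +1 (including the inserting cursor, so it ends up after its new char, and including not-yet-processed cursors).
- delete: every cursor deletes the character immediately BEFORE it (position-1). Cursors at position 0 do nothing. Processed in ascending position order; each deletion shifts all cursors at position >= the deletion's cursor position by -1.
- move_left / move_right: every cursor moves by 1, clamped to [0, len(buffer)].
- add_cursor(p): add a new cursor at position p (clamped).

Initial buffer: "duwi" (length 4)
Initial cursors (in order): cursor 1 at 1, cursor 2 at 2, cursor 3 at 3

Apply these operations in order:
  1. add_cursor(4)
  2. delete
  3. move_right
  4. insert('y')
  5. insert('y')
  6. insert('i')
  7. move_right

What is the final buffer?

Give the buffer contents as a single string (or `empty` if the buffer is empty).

After op 1 (add_cursor(4)): buffer="duwi" (len 4), cursors c1@1 c2@2 c3@3 c4@4, authorship ....
After op 2 (delete): buffer="" (len 0), cursors c1@0 c2@0 c3@0 c4@0, authorship 
After op 3 (move_right): buffer="" (len 0), cursors c1@0 c2@0 c3@0 c4@0, authorship 
After op 4 (insert('y')): buffer="yyyy" (len 4), cursors c1@4 c2@4 c3@4 c4@4, authorship 1234
After op 5 (insert('y')): buffer="yyyyyyyy" (len 8), cursors c1@8 c2@8 c3@8 c4@8, authorship 12341234
After op 6 (insert('i')): buffer="yyyyyyyyiiii" (len 12), cursors c1@12 c2@12 c3@12 c4@12, authorship 123412341234
After op 7 (move_right): buffer="yyyyyyyyiiii" (len 12), cursors c1@12 c2@12 c3@12 c4@12, authorship 123412341234

Answer: yyyyyyyyiiii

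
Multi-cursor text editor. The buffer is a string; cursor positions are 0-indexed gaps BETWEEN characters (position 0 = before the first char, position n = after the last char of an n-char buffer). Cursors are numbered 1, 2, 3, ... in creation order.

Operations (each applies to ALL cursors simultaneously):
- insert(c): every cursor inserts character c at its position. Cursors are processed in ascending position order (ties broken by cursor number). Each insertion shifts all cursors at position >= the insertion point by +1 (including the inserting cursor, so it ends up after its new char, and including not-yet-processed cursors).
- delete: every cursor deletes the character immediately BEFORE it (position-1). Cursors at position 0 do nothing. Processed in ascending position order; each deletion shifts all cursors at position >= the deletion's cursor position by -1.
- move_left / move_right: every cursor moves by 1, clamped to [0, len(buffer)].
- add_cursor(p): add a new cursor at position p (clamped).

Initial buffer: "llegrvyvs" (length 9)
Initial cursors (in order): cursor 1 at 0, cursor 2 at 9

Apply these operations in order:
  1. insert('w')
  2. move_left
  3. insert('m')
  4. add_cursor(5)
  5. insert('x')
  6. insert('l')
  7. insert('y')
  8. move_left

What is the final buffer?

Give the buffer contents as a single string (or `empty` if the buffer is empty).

Answer: mxlywllexlygrvyvsmxlyw

Derivation:
After op 1 (insert('w')): buffer="wllegrvyvsw" (len 11), cursors c1@1 c2@11, authorship 1.........2
After op 2 (move_left): buffer="wllegrvyvsw" (len 11), cursors c1@0 c2@10, authorship 1.........2
After op 3 (insert('m')): buffer="mwllegrvyvsmw" (len 13), cursors c1@1 c2@12, authorship 11.........22
After op 4 (add_cursor(5)): buffer="mwllegrvyvsmw" (len 13), cursors c1@1 c3@5 c2@12, authorship 11.........22
After op 5 (insert('x')): buffer="mxwllexgrvyvsmxw" (len 16), cursors c1@2 c3@7 c2@15, authorship 111...3......222
After op 6 (insert('l')): buffer="mxlwllexlgrvyvsmxlw" (len 19), cursors c1@3 c3@9 c2@18, authorship 1111...33......2222
After op 7 (insert('y')): buffer="mxlywllexlygrvyvsmxlyw" (len 22), cursors c1@4 c3@11 c2@21, authorship 11111...333......22222
After op 8 (move_left): buffer="mxlywllexlygrvyvsmxlyw" (len 22), cursors c1@3 c3@10 c2@20, authorship 11111...333......22222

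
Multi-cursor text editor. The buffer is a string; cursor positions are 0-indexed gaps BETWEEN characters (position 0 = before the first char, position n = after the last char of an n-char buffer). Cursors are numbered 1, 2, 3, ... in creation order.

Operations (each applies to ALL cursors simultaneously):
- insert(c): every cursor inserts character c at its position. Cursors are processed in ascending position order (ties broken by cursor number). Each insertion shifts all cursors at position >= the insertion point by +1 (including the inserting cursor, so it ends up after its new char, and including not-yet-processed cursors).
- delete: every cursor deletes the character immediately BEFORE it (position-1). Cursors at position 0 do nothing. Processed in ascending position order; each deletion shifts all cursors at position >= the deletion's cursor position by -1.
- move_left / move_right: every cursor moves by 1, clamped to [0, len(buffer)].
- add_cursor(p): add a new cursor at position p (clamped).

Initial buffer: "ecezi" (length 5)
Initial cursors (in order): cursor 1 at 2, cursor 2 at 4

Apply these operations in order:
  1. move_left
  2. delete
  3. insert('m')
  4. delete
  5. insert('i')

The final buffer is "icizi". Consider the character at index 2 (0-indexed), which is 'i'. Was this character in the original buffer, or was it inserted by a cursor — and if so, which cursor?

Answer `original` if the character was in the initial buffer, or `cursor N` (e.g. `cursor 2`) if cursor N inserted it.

Answer: cursor 2

Derivation:
After op 1 (move_left): buffer="ecezi" (len 5), cursors c1@1 c2@3, authorship .....
After op 2 (delete): buffer="czi" (len 3), cursors c1@0 c2@1, authorship ...
After op 3 (insert('m')): buffer="mcmzi" (len 5), cursors c1@1 c2@3, authorship 1.2..
After op 4 (delete): buffer="czi" (len 3), cursors c1@0 c2@1, authorship ...
After op 5 (insert('i')): buffer="icizi" (len 5), cursors c1@1 c2@3, authorship 1.2..
Authorship (.=original, N=cursor N): 1 . 2 . .
Index 2: author = 2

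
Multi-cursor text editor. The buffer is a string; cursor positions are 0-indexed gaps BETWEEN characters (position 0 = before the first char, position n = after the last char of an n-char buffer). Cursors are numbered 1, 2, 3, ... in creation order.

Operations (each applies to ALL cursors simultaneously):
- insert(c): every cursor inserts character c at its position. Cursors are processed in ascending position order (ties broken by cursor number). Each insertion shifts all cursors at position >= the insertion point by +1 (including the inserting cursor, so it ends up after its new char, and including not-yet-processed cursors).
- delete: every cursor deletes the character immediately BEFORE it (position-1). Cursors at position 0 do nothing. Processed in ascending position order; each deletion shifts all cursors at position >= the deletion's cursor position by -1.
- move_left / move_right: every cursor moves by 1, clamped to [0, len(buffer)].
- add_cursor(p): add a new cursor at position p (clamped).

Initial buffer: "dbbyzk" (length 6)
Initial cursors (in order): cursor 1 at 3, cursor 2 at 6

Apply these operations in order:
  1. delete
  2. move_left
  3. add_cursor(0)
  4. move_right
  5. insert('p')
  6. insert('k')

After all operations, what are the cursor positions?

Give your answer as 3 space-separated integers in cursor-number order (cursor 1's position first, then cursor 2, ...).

After op 1 (delete): buffer="dbyz" (len 4), cursors c1@2 c2@4, authorship ....
After op 2 (move_left): buffer="dbyz" (len 4), cursors c1@1 c2@3, authorship ....
After op 3 (add_cursor(0)): buffer="dbyz" (len 4), cursors c3@0 c1@1 c2@3, authorship ....
After op 4 (move_right): buffer="dbyz" (len 4), cursors c3@1 c1@2 c2@4, authorship ....
After op 5 (insert('p')): buffer="dpbpyzp" (len 7), cursors c3@2 c1@4 c2@7, authorship .3.1..2
After op 6 (insert('k')): buffer="dpkbpkyzpk" (len 10), cursors c3@3 c1@6 c2@10, authorship .33.11..22

Answer: 6 10 3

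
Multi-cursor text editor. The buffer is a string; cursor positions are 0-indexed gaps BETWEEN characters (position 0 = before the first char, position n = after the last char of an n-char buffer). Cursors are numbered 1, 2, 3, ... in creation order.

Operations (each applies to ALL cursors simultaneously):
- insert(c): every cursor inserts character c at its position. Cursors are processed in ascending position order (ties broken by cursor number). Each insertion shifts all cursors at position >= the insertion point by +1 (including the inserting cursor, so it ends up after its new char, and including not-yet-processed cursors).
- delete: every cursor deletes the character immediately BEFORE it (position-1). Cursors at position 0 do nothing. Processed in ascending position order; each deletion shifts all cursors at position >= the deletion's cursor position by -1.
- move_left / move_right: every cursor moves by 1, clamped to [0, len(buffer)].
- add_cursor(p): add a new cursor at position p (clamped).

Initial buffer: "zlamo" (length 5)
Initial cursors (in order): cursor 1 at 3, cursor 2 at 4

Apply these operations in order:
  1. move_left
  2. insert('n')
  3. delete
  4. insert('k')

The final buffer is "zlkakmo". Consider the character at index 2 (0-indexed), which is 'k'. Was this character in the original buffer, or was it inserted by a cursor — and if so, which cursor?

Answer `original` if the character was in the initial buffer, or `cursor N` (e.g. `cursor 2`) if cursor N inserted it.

After op 1 (move_left): buffer="zlamo" (len 5), cursors c1@2 c2@3, authorship .....
After op 2 (insert('n')): buffer="zlnanmo" (len 7), cursors c1@3 c2@5, authorship ..1.2..
After op 3 (delete): buffer="zlamo" (len 5), cursors c1@2 c2@3, authorship .....
After op 4 (insert('k')): buffer="zlkakmo" (len 7), cursors c1@3 c2@5, authorship ..1.2..
Authorship (.=original, N=cursor N): . . 1 . 2 . .
Index 2: author = 1

Answer: cursor 1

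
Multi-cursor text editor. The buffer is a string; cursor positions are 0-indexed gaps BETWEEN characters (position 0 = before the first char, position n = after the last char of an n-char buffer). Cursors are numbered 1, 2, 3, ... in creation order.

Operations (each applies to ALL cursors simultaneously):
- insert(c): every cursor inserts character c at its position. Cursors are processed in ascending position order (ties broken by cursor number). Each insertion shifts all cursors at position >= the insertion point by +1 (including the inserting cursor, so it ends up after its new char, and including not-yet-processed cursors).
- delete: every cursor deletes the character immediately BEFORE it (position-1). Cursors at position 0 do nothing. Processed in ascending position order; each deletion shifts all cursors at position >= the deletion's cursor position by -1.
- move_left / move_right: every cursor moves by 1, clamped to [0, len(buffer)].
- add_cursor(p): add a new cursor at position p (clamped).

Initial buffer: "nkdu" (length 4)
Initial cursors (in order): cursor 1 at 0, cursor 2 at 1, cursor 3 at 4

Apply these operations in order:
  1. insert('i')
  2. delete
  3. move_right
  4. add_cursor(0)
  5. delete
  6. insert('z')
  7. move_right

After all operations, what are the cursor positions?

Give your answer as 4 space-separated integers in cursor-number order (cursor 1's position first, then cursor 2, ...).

Answer: 4 4 5 4

Derivation:
After op 1 (insert('i')): buffer="inikdui" (len 7), cursors c1@1 c2@3 c3@7, authorship 1.2...3
After op 2 (delete): buffer="nkdu" (len 4), cursors c1@0 c2@1 c3@4, authorship ....
After op 3 (move_right): buffer="nkdu" (len 4), cursors c1@1 c2@2 c3@4, authorship ....
After op 4 (add_cursor(0)): buffer="nkdu" (len 4), cursors c4@0 c1@1 c2@2 c3@4, authorship ....
After op 5 (delete): buffer="d" (len 1), cursors c1@0 c2@0 c4@0 c3@1, authorship .
After op 6 (insert('z')): buffer="zzzdz" (len 5), cursors c1@3 c2@3 c4@3 c3@5, authorship 124.3
After op 7 (move_right): buffer="zzzdz" (len 5), cursors c1@4 c2@4 c4@4 c3@5, authorship 124.3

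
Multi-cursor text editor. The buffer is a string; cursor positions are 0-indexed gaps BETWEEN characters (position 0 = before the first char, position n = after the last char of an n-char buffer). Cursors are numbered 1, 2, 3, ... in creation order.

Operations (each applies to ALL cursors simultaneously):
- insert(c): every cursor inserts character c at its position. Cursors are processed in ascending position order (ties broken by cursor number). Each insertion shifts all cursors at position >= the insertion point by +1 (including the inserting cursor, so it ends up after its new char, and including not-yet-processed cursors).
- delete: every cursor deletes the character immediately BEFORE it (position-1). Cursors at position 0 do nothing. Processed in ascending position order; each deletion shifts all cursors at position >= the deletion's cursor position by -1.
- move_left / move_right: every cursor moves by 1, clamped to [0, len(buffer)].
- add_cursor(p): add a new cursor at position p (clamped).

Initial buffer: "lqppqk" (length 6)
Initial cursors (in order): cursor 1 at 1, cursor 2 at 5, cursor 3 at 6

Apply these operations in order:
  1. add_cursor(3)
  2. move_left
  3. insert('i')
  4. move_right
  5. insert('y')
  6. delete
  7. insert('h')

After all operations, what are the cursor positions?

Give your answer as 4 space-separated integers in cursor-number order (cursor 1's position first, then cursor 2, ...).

After op 1 (add_cursor(3)): buffer="lqppqk" (len 6), cursors c1@1 c4@3 c2@5 c3@6, authorship ......
After op 2 (move_left): buffer="lqppqk" (len 6), cursors c1@0 c4@2 c2@4 c3@5, authorship ......
After op 3 (insert('i')): buffer="ilqippiqik" (len 10), cursors c1@1 c4@4 c2@7 c3@9, authorship 1..4..2.3.
After op 4 (move_right): buffer="ilqippiqik" (len 10), cursors c1@2 c4@5 c2@8 c3@10, authorship 1..4..2.3.
After op 5 (insert('y')): buffer="ilyqipypiqyiky" (len 14), cursors c1@3 c4@7 c2@11 c3@14, authorship 1.1.4.4.2.23.3
After op 6 (delete): buffer="ilqippiqik" (len 10), cursors c1@2 c4@5 c2@8 c3@10, authorship 1..4..2.3.
After op 7 (insert('h')): buffer="ilhqiphpiqhikh" (len 14), cursors c1@3 c4@7 c2@11 c3@14, authorship 1.1.4.4.2.23.3

Answer: 3 11 14 7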